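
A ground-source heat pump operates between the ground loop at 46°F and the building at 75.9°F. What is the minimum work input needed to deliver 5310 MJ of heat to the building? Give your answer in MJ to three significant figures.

296 MJ

In absolute terms T_C = 280.93 K and T_H = 297.54 K, so ΔT = 16.61 K.
The reversible limit is COP_HP = T_H/ΔT = 17.91, so W_min = Q_H/COP = Q_H·ΔT/T_H.
W_min = 5310 × 16.61/297.54 = 296.4 MJ.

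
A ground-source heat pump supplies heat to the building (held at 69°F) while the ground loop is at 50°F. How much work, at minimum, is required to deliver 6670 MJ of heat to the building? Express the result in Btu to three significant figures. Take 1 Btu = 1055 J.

In absolute terms T_C = 283.15 K and T_H = 293.71 K, so ΔT = 10.56 K.
The reversible limit is COP_HP = T_H/ΔT = 27.82, so W_min = Q_H/COP = Q_H·ΔT/T_H.
W_min = 6670 × 10.56/293.71 = 239.7 MJ = 227200 Btu.

227000 Btu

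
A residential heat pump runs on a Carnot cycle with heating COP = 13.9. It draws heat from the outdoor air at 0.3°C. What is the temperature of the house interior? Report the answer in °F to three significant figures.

70.7 °F

COP_HP = T_H/(T_H − T_C) rearranges to T_H = COP·T_C/(COP − 1).
With T_C = 273.45 K, T_H = 13.9 × 273.45/12.90 = 294.65 K.
Converting, 294.65 K = 70.70°F.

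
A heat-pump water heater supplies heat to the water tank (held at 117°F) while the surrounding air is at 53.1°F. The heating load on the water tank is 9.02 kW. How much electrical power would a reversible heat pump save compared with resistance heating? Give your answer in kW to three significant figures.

In absolute terms T_C = 284.87 K and T_H = 320.37 K, so ΔT = 35.50 K.
COP_Carnot = T_H/ΔT = 320.37/35.50 = 9.025.
Resistance heating needs Ẇ_res = Q̇_H = 9.020 kW; the reversible heat pump needs only Ẇ_hp = Q̇_H/COP = 0.9995 kW.
Saving = 9.020 − 0.9995 = 8.021 kW.

8.02 kW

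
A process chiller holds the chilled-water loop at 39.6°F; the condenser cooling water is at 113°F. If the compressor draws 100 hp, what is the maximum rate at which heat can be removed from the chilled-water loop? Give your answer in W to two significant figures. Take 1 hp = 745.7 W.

In absolute terms T_C = 277.37 K and T_H = 318.15 K, so ΔT = 40.78 K.
COP_Carnot = T_C/ΔT = 277.37/40.78 = 6.802.
Q̇_max = COP_Carnot × Ẇ = 6.802 × 100.0 hp = 680.2 hp = 507200 W.

510000 W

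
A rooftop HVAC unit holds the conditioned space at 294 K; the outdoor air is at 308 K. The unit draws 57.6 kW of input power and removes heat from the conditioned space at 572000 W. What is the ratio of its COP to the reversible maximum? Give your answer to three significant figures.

Converting, Q̇_C = 572000 W = 572.0 kW, so COP_actual = Q̇_C/Ẇ = 572.0/57.60 = 9.931.
The reservoir spacing is ΔT = 308 − 294 = 14.00 K.
COP_Carnot = T_C/ΔT = 294.00/14.00 = 21.00.
η_II = COP_actual/COP_Carnot = 9.931/21.00 = 0.4729.

0.473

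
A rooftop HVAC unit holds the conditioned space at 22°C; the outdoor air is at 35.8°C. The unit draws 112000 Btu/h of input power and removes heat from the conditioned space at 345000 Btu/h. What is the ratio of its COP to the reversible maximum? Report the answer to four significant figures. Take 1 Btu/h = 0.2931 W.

COP_actual = Q̇_C/Ẇ = 345000/112000 = 3.080.
In absolute terms T_C = 295.15 K and T_H = 308.95 K, so ΔT = 13.80 K.
COP_Carnot = T_C/ΔT = 295.15/13.80 = 21.39.
η_II = COP_actual/COP_Carnot = 3.080/21.39 = 0.1440.

0.1440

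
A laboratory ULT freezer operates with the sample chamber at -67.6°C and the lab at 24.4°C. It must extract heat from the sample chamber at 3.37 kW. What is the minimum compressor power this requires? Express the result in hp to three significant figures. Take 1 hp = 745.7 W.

2.02 hp

In absolute terms T_C = 205.55 K and T_H = 297.55 K, so ΔT = 92.00 K.
COP_Carnot = T_C/ΔT = 205.55/92.00 = 2.234.
Ẇ_min = Q̇/COP_Carnot = 3.370/2.234 = 1.508 kW = 2.023 hp.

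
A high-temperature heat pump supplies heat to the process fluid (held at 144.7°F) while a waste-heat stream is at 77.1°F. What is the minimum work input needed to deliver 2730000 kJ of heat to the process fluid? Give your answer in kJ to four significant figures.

305400 kJ

In absolute terms T_C = 298.21 K and T_H = 335.76 K, so ΔT = 37.56 K.
The reversible limit is COP_HP = T_H/ΔT = 8.940, so W_min = Q_H/COP = Q_H·ΔT/T_H.
W_min = 2730000 × 37.56/335.76 = 305400 kJ.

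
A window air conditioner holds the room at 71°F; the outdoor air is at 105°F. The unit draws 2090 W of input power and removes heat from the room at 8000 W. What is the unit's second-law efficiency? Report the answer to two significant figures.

0.25

COP_actual = Q̇_C/Ẇ = 8000/2090 = 3.828.
In absolute terms T_C = 294.82 K and T_H = 313.71 K, so ΔT = 18.89 K.
COP_Carnot = T_C/ΔT = 294.82/18.89 = 15.61.
η_II = COP_actual/COP_Carnot = 3.828/15.61 = 0.2452.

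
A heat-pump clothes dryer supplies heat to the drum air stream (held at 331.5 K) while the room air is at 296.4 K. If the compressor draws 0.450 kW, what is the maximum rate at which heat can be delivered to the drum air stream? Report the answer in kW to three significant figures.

4.25 kW

The reservoir spacing is ΔT = 331.5 − 296.4 = 35.10 K.
COP_Carnot = T_H/ΔT = 331.50/35.10 = 9.444.
Q̇_max = COP_Carnot × Ẇ = 9.444 × 0.4500 kW = 4.250 kW.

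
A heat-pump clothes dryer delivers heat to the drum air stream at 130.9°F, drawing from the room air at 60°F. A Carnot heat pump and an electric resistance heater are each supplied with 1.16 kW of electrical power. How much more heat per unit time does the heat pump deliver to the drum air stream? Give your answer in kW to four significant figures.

8.502 kW

In absolute terms T_C = 288.71 K and T_H = 328.09 K, so ΔT = 39.39 K.
COP_Carnot = T_H/ΔT = 328.09/39.39 = 8.330.
The heat pump delivers Q̇_H = COP × Ẇ = 9.662 kW; the resistance heater delivers Ẇ = 1.160 kW.
Extra = (COP − 1)·Ẇ = 8.502 kW.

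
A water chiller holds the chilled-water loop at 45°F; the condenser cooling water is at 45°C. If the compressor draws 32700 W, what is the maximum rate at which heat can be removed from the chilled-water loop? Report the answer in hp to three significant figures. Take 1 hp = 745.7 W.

In absolute terms T_C = 280.37 K and T_H = 318.15 K, so ΔT = 37.78 K.
COP_Carnot = T_C/ΔT = 280.37/37.78 = 7.422.
Q̇_max = COP_Carnot × Ẇ = 7.422 × 32700 W = 242700 W = 325.4 hp.

325 hp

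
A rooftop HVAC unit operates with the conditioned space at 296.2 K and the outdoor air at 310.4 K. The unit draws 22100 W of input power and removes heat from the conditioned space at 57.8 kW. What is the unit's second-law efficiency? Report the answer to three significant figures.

Converting, Q̇_C = 57.80 kW = 57800 W, so COP_actual = Q̇_C/Ẇ = 57800/22100 = 2.615.
The reservoir spacing is ΔT = 310.4 − 296.2 = 14.20 K.
COP_Carnot = T_C/ΔT = 296.20/14.20 = 20.86.
η_II = COP_actual/COP_Carnot = 2.615/20.86 = 0.1254.

0.125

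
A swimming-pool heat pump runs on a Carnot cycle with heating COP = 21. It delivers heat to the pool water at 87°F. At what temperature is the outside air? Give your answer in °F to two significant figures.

61 °F

COP_HP = T_H/(T_H − T_C) gives T_H − T_C = T_H/COP.
With T_H = 303.71 K, T_C = 303.71 × (1 − 1/21) = 289.24 K.
Converting, 289.24 K = 60.97°F.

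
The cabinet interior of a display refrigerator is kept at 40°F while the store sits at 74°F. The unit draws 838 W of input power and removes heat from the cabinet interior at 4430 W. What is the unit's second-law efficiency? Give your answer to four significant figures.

COP_actual = Q̇_C/Ẇ = 4430/838.0 = 5.286.
In absolute terms T_C = 277.59 K and T_H = 296.48 K, so ΔT = 18.89 K.
COP_Carnot = T_C/ΔT = 277.59/18.89 = 14.70.
η_II = COP_actual/COP_Carnot = 5.286/14.70 = 0.3597.

0.3597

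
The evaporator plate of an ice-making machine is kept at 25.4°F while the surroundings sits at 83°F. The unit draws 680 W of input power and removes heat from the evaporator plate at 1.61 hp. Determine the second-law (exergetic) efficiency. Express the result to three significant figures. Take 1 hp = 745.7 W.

0.210

Converting, Q̇_C = 1.610 hp = 1201 W, so COP_actual = Q̇_C/Ẇ = 1201/680.0 = 1.766.
In absolute terms T_C = 269.48 K and T_H = 301.48 K, so ΔT = 32.00 K.
COP_Carnot = T_C/ΔT = 269.48/32.00 = 8.421.
η_II = COP_actual/COP_Carnot = 1.766/8.421 = 0.2097.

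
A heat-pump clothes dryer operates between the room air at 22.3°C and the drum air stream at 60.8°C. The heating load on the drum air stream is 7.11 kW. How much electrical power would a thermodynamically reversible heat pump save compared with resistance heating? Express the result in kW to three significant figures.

In absolute terms T_C = 295.45 K and T_H = 333.95 K, so ΔT = 38.50 K.
COP_Carnot = T_H/ΔT = 333.95/38.50 = 8.674.
Resistance heating needs Ẇ_res = Q̇_H = 7.110 kW; the reversible heat pump needs only Ẇ_hp = Q̇_H/COP = 0.8197 kW.
Saving = 7.110 − 0.8197 = 6.290 kW.

6.29 kW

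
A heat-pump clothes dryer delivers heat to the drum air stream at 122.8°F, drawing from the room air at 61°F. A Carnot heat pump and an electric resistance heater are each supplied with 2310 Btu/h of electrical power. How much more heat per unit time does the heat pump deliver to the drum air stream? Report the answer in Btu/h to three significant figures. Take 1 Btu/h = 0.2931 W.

In absolute terms T_C = 289.26 K and T_H = 323.59 K, so ΔT = 34.33 K.
COP_Carnot = T_H/ΔT = 323.59/34.33 = 9.425.
The heat pump delivers Q̇_H = COP × Ẇ = 21770 Btu/h; the resistance heater delivers Ẇ = 2310 Btu/h.
Extra = (COP − 1)·Ẇ = 19460 Btu/h.

19500 Btu/h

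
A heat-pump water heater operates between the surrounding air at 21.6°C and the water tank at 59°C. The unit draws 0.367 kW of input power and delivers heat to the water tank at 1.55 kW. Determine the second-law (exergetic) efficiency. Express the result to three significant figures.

COP_actual = Q̇_H/Ẇ = 1.550/0.3670 = 4.223.
In absolute terms T_C = 294.75 K and T_H = 332.15 K, so ΔT = 37.40 K.
COP_Carnot = T_H/ΔT = 332.15/37.40 = 8.881.
η_II = COP_actual/COP_Carnot = 4.223/8.881 = 0.4756.

0.476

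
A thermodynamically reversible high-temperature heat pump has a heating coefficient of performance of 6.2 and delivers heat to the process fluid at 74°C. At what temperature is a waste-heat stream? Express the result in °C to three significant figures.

COP_HP = T_H/(T_H − T_C) gives T_H − T_C = T_H/COP.
With T_H = 347.15 K, T_C = 347.15 × (1 − 1/6.2) = 291.16 K.
Converting, 291.16 K = 18.01°C.

18.0 °C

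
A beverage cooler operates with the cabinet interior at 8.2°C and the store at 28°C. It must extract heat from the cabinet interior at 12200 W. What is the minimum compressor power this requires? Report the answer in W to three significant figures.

859 W

In absolute terms T_C = 281.35 K and T_H = 301.15 K, so ΔT = 19.80 K.
COP_Carnot = T_C/ΔT = 281.35/19.80 = 14.21.
Ẇ_min = Q̇/COP_Carnot = 12200/14.21 = 858.6 W.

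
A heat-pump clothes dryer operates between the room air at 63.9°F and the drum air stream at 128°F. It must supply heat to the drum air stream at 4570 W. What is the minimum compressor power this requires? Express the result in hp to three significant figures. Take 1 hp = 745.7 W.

0.668 hp

In absolute terms T_C = 290.87 K and T_H = 326.48 K, so ΔT = 35.61 K.
COP_Carnot = T_H/ΔT = 326.48/35.61 = 9.168.
Ẇ_min = Q̇/COP_Carnot = 4570/9.168 = 498.5 W = 0.6685 hp.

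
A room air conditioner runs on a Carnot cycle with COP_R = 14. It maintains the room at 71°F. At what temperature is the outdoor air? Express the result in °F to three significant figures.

109 °F

COP_R = T_C/(T_H − T_C) gives T_H − T_C = T_C/COP.
With T_C = 294.82 K, T_H = 294.82 × (1 + 1/14) = 315.88 K.
Converting, 315.88 K = 108.91°F.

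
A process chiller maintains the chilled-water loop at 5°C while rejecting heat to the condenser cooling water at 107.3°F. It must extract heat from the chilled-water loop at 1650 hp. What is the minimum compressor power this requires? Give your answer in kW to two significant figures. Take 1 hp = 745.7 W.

160 kW

In absolute terms T_C = 278.15 K and T_H = 314.98 K, so ΔT = 36.83 K.
COP_Carnot = T_C/ΔT = 278.15/36.83 = 7.552.
Ẇ_min = Q̇/COP_Carnot = 1650/7.552 = 218.5 hp = 162.9 kW.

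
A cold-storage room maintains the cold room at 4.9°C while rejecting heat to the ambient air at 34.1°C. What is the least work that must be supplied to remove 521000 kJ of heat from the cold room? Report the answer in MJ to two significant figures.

55 MJ

In absolute terms T_C = 278.05 K and T_H = 307.25 K, so ΔT = 29.20 K.
The reversible limit is COP_R = T_C/ΔT = 9.522, so W_min = Q_C/COP = Q_C·ΔT/T_C.
W_min = 521000 × 29.20/278.05 = 54710 kJ = 54.71 MJ.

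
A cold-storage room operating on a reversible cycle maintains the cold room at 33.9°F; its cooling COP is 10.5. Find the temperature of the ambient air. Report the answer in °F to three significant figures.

80.9 °F

COP_R = T_C/(T_H − T_C) gives T_H − T_C = T_C/COP.
With T_C = 274.21 K, T_H = 274.21 × (1 + 1/10.5) = 300.32 K.
Converting, 300.32 K = 80.91°F.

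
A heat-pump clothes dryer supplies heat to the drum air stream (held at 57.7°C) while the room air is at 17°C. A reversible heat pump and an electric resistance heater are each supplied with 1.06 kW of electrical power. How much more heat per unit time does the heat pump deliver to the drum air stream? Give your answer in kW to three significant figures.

In absolute terms T_C = 290.15 K and T_H = 330.85 K, so ΔT = 40.70 K.
COP_Carnot = T_H/ΔT = 330.85/40.70 = 8.129.
The heat pump delivers Q̇_H = COP × Ẇ = 8.617 kW; the resistance heater delivers Ẇ = 1.060 kW.
Extra = (COP − 1)·Ẇ = 7.557 kW.

7.56 kW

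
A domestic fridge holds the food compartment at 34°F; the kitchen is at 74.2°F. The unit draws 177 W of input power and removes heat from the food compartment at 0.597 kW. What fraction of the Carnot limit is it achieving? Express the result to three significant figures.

Converting, Q̇_C = 0.5970 kW = 597.0 W, so COP_actual = Q̇_C/Ẇ = 597.0/177.0 = 3.373.
In absolute terms T_C = 274.26 K and T_H = 296.59 K, so ΔT = 22.33 K.
COP_Carnot = T_C/ΔT = 274.26/22.33 = 12.28.
η_II = COP_actual/COP_Carnot = 3.373/12.28 = 0.2747.

0.275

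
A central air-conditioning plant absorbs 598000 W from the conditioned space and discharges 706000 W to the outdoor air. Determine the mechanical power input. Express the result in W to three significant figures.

For a cyclic device the first law requires Q̇_H = Q̇_C + Ẇ.
Ẇ = Q̇_H − Q̇_C = 108000 W.

108000 W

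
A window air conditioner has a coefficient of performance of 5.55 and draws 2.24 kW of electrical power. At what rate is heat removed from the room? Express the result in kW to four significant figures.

12.43 kW

Q̇_C = COP × Ẇ = 5.55 × 2.240 = 12.43 kW.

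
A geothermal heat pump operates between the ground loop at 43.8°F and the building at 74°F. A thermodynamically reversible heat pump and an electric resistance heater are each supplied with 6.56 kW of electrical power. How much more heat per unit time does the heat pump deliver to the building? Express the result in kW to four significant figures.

109.4 kW

In absolute terms T_C = 279.71 K and T_H = 296.48 K, so ΔT = 16.78 K.
COP_Carnot = T_H/ΔT = 296.48/16.78 = 17.67.
The heat pump delivers Q̇_H = COP × Ẇ = 115.9 kW; the resistance heater delivers Ẇ = 6.560 kW.
Extra = (COP − 1)·Ẇ = 109.4 kW.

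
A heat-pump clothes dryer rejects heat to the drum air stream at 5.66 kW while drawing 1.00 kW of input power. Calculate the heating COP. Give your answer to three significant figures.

5.66

The first law gives Q̇_H = Q̇_C + Ẇ, so the three rates are Q̇_C = 4.660, Q̇_H = 5.660, Ẇ = 1.000 kW.
COP_HP = Q̇_H/Ẇ = 5.660/1.000 = 5.660.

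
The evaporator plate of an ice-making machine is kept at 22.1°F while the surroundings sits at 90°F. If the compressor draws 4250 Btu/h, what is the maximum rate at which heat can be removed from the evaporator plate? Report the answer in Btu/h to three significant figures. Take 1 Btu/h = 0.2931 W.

In absolute terms T_C = 267.65 K and T_H = 305.37 K, so ΔT = 37.72 K.
COP_Carnot = T_C/ΔT = 267.65/37.72 = 7.095.
Q̇_max = COP_Carnot × Ẇ = 7.095 × 4250 Btu/h = 30150 Btu/h.

30200 Btu/h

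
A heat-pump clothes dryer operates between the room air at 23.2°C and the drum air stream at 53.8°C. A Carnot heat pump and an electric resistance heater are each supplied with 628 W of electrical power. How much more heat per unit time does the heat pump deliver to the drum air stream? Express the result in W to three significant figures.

In absolute terms T_C = 296.35 K and T_H = 326.95 K, so ΔT = 30.60 K.
COP_Carnot = T_H/ΔT = 326.95/30.60 = 10.68.
The heat pump delivers Q̇_H = COP × Ẇ = 6710 W; the resistance heater delivers Ẇ = 628.0 W.
Extra = (COP − 1)·Ẇ = 6082 W.

6080 W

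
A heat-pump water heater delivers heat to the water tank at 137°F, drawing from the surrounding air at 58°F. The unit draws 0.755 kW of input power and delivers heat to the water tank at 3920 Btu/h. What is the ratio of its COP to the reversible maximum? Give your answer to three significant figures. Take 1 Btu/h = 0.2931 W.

0.201

Converting, Q̇_H = 3920 Btu/h = 1.149 kW, so COP_actual = Q̇_H/Ẇ = 1.149/0.7550 = 1.522.
In absolute terms T_C = 287.59 K and T_H = 331.48 K, so ΔT = 43.89 K.
COP_Carnot = T_H/ΔT = 331.48/43.89 = 7.553.
η_II = COP_actual/COP_Carnot = 1.522/7.553 = 0.2015.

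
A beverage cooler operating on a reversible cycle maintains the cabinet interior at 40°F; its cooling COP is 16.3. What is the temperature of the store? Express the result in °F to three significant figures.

COP_R = T_C/(T_H − T_C) gives T_H − T_C = T_C/COP.
With T_C = 277.59 K, T_H = 277.59 × (1 + 1/16.3) = 294.62 K.
Converting, 294.62 K = 70.65°F.

70.7 °F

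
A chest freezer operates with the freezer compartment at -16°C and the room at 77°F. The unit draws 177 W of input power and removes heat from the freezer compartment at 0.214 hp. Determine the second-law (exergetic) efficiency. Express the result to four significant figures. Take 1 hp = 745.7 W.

0.1437

Converting, Q̇_C = 0.2140 hp = 159.6 W, so COP_actual = Q̇_C/Ẇ = 159.6/177.0 = 0.9016.
In absolute terms T_C = 257.15 K and T_H = 298.15 K, so ΔT = 41.00 K.
COP_Carnot = T_C/ΔT = 257.15/41.00 = 6.272.
η_II = COP_actual/COP_Carnot = 0.9016/6.272 = 0.1437.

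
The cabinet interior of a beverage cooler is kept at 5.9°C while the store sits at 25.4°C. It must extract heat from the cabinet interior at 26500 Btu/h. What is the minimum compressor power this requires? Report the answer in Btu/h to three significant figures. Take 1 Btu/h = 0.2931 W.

In absolute terms T_C = 279.05 K and T_H = 298.55 K, so ΔT = 19.50 K.
COP_Carnot = T_C/ΔT = 279.05/19.50 = 14.31.
Ẇ_min = Q̇/COP_Carnot = 26500/14.31 = 1852 Btu/h.

1850 Btu/h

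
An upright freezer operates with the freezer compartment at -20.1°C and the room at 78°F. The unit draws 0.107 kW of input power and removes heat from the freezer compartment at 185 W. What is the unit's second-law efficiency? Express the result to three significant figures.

0.312

Converting, Q̇_C = 185.0 W = 0.1850 kW, so COP_actual = Q̇_C/Ẇ = 0.1850/0.1070 = 1.729.
In absolute terms T_C = 253.05 K and T_H = 298.71 K, so ΔT = 45.66 K.
COP_Carnot = T_C/ΔT = 253.05/45.66 = 5.543.
η_II = COP_actual/COP_Carnot = 1.729/5.543 = 0.3119.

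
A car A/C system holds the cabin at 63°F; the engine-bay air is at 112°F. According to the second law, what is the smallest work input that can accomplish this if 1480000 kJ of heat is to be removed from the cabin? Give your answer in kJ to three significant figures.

In absolute terms T_C = 290.37 K and T_H = 317.59 K, so ΔT = 27.22 K.
The reversible limit is COP_R = T_C/ΔT = 10.67, so W_min = Q_C/COP = Q_C·ΔT/T_C.
W_min = 1480000 × 27.22/290.37 = 138700 kJ.

139000 kJ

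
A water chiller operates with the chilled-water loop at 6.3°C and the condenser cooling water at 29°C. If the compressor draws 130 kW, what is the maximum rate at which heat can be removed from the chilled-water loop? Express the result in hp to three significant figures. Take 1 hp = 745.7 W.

2150 hp

In absolute terms T_C = 279.45 K and T_H = 302.15 K, so ΔT = 22.70 K.
COP_Carnot = T_C/ΔT = 279.45/22.70 = 12.31.
Q̇_max = COP_Carnot × Ẇ = 12.31 × 130.0 kW = 1600 kW = 2146 hp.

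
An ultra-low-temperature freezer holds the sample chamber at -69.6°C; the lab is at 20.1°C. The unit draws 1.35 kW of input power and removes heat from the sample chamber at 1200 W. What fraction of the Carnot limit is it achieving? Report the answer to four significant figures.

0.3917

Converting, Q̇_C = 1200 W = 1.200 kW, so COP_actual = Q̇_C/Ẇ = 1.200/1.350 = 0.8889.
In absolute terms T_C = 203.55 K and T_H = 293.25 K, so ΔT = 89.70 K.
COP_Carnot = T_C/ΔT = 203.55/89.70 = 2.269.
η_II = COP_actual/COP_Carnot = 0.8889/2.269 = 0.3917.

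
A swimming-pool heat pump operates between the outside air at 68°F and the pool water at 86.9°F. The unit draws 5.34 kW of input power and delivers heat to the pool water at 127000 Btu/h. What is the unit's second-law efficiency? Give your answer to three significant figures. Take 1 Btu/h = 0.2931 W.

Converting, Q̇_H = 127000 Btu/h = 37.22 kW, so COP_actual = Q̇_H/Ẇ = 37.22/5.340 = 6.971.
In absolute terms T_C = 293.15 K and T_H = 303.65 K, so ΔT = 10.50 K.
COP_Carnot = T_H/ΔT = 303.65/10.50 = 28.92.
η_II = COP_actual/COP_Carnot = 6.971/28.92 = 0.2410.

0.241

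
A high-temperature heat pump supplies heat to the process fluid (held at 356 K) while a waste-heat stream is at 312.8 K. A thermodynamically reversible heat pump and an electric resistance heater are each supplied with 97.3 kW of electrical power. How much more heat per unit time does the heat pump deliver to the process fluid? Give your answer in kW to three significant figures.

705 kW

The reservoir spacing is ΔT = 356 − 312.8 = 43.20 K.
COP_Carnot = T_H/ΔT = 356.00/43.20 = 8.241.
The heat pump delivers Q̇_H = COP × Ẇ = 801.8 kW; the resistance heater delivers Ẇ = 97.30 kW.
Extra = (COP − 1)·Ẇ = 704.5 kW.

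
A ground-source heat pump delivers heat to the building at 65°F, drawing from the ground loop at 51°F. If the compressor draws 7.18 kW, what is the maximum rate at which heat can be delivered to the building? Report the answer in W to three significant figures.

269000 W

In absolute terms T_C = 283.71 K and T_H = 291.48 K, so ΔT = 7.778 K.
COP_Carnot = T_H/ΔT = 291.48/7.778 = 37.48.
Q̇_max = COP_Carnot × Ẇ = 37.48 × 7.180 kW = 269.1 kW = 269100 W.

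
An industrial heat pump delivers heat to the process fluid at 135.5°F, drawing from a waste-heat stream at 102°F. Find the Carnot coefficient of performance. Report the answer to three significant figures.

In absolute terms T_C = 312.04 K and T_H = 330.65 K, so ΔT = 18.61 K.
For a reversible cycle, COP_Carnot = T_H/ΔT = 330.65/18.61 = 17.77.

17.8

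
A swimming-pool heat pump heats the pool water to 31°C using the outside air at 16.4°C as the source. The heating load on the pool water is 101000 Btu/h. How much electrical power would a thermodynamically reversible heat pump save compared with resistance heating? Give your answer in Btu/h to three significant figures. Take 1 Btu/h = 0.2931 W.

96200 Btu/h

In absolute terms T_C = 289.55 K and T_H = 304.15 K, so ΔT = 14.60 K.
COP_Carnot = T_H/ΔT = 304.15/14.60 = 20.83.
Resistance heating needs Ẇ_res = Q̇_H = 101000 Btu/h; the reversible heat pump needs only Ẇ_hp = Q̇_H/COP = 4848 Btu/h.
Saving = 101000 − 4848 = 96150 Btu/h.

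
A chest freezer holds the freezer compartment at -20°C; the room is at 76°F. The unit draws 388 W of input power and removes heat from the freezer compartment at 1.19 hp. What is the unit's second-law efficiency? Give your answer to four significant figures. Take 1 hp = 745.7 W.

0.4015

Converting, Q̇_C = 1.190 hp = 887.4 W, so COP_actual = Q̇_C/Ẇ = 887.4/388.0 = 2.287.
In absolute terms T_C = 253.15 K and T_H = 297.59 K, so ΔT = 44.44 K.
COP_Carnot = T_C/ΔT = 253.15/44.44 = 5.696.
η_II = COP_actual/COP_Carnot = 2.287/5.696 = 0.4015.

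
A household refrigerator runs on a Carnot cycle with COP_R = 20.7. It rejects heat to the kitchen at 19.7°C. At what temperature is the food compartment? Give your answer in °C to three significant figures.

6.20 °C

For a Carnot refrigerator COP_R = T_C/(T_H − T_C), so T_C = COP·T_H/(1 + COP).
With T_H = 292.85 K, T_C = 20.7 × 292.85/21.70 = 279.35 K.
Converting, 279.35 K = 6.20°C.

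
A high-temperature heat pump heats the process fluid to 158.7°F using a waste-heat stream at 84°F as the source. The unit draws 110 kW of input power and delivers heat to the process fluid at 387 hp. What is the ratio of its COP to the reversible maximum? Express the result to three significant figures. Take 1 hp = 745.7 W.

0.317

Converting, Q̇_H = 387.0 hp = 288.6 kW, so COP_actual = Q̇_H/Ẇ = 288.6/110.0 = 2.624.
In absolute terms T_C = 302.04 K and T_H = 343.54 K, so ΔT = 41.50 K.
COP_Carnot = T_H/ΔT = 343.54/41.50 = 8.278.
η_II = COP_actual/COP_Carnot = 2.624/8.278 = 0.3169.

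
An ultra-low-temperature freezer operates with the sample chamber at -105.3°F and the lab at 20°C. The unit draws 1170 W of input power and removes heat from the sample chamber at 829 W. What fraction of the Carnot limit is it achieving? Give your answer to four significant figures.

0.3465

COP_actual = Q̇_C/Ẇ = 829.0/1170 = 0.7085.
In absolute terms T_C = 196.87 K and T_H = 293.15 K, so ΔT = 96.28 K.
COP_Carnot = T_C/ΔT = 196.87/96.28 = 2.045.
η_II = COP_actual/COP_Carnot = 0.7085/2.045 = 0.3465.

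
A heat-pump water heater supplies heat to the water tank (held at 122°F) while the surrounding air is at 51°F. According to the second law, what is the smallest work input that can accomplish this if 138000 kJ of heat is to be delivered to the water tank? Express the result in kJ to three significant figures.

16800 kJ

In absolute terms T_C = 283.71 K and T_H = 323.15 K, so ΔT = 39.44 K.
The reversible limit is COP_HP = T_H/ΔT = 8.193, so W_min = Q_H/COP = Q_H·ΔT/T_H.
W_min = 138000 × 39.44/323.15 = 16840 kJ.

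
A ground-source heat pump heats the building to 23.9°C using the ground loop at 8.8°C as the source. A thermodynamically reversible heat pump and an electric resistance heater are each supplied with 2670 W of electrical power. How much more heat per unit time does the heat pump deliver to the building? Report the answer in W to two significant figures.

50000 W

In absolute terms T_C = 281.95 K and T_H = 297.05 K, so ΔT = 15.10 K.
COP_Carnot = T_H/ΔT = 297.05/15.10 = 19.67.
The heat pump delivers Q̇_H = COP × Ẇ = 52520 W; the resistance heater delivers Ẇ = 2670 W.
Extra = (COP − 1)·Ẇ = 49850 W.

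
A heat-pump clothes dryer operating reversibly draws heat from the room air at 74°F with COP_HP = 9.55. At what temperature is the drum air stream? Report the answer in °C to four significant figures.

COP_HP = T_H/(T_H − T_C) rearranges to T_H = COP·T_C/(COP − 1).
With T_C = 296.48 K, T_H = 9.55 × 296.48/8.550 = 331.16 K.
Converting, 331.16 K = 58.01°C.

58.01 °C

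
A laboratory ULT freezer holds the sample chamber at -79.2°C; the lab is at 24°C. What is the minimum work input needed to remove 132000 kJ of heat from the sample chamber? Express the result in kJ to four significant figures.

In absolute terms T_C = 193.95 K and T_H = 297.15 K, so ΔT = 103.2 K.
The reversible limit is COP_R = T_C/ΔT = 1.879, so W_min = Q_C/COP = Q_C·ΔT/T_C.
W_min = 132000 × 103.2/193.95 = 70240 kJ.

70240 kJ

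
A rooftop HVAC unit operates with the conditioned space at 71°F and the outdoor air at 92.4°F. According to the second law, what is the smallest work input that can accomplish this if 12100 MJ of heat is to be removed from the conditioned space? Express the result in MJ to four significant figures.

In absolute terms T_C = 294.82 K and T_H = 306.71 K, so ΔT = 11.89 K.
The reversible limit is COP_R = T_C/ΔT = 24.80, so W_min = Q_C/COP = Q_C·ΔT/T_C.
W_min = 12100 × 11.89/294.82 = 487.9 MJ.

487.9 MJ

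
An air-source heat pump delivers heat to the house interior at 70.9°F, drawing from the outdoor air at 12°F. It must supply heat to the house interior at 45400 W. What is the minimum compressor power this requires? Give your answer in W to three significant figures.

5040 W

In absolute terms T_C = 262.04 K and T_H = 294.76 K, so ΔT = 32.72 K.
COP_Carnot = T_H/ΔT = 294.76/32.72 = 9.008.
Ẇ_min = Q̇/COP_Carnot = 45400/9.008 = 5040 W.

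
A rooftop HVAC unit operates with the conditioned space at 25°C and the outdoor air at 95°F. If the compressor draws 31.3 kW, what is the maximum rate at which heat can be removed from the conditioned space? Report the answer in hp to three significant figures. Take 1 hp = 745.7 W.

1250 hp

In absolute terms T_C = 298.15 K and T_H = 308.15 K, so ΔT = 10.00 K.
COP_Carnot = T_C/ΔT = 298.15/10.00 = 29.82.
Q̇_max = COP_Carnot × Ẇ = 29.82 × 31.30 kW = 933.2 kW = 1251 hp.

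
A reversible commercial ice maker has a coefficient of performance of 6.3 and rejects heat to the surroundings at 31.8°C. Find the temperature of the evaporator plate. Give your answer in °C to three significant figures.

For a Carnot refrigerator COP_R = T_C/(T_H − T_C), so T_C = COP·T_H/(1 + COP).
With T_H = 304.95 K, T_C = 6.3 × 304.95/7.300 = 263.18 K.
Converting, 263.18 K = -9.97°C.

-9.97 °C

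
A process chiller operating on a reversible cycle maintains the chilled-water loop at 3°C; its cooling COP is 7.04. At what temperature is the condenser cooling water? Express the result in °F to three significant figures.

COP_R = T_C/(T_H − T_C) gives T_H − T_C = T_C/COP.
With T_C = 276.15 K, T_H = 276.15 × (1 + 1/7.04) = 315.38 K.
Converting, 315.38 K = 108.01°F.

108 °F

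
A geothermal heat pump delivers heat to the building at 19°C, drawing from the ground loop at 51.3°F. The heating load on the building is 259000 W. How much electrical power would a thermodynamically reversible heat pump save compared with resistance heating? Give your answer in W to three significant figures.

In absolute terms T_C = 283.87 K and T_H = 292.15 K, so ΔT = 8.278 K.
COP_Carnot = T_H/ΔT = 292.15/8.278 = 35.29.
Resistance heating needs Ẇ_res = Q̇_H = 259000 W; the reversible heat pump needs only Ẇ_hp = Q̇_H/COP = 7339 W.
Saving = 259000 − 7339 = 251700 W.

252000 W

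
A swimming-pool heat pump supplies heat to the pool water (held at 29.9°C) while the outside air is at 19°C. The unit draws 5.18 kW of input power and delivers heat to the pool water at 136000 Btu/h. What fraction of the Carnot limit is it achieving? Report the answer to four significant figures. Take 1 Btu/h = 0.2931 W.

Converting, Q̇_H = 136000 Btu/h = 39.86 kW, so COP_actual = Q̇_H/Ẇ = 39.86/5.180 = 7.695.
In absolute terms T_C = 292.15 K and T_H = 303.05 K, so ΔT = 10.90 K.
COP_Carnot = T_H/ΔT = 303.05/10.90 = 27.80.
η_II = COP_actual/COP_Carnot = 7.695/27.80 = 0.2768.

0.2768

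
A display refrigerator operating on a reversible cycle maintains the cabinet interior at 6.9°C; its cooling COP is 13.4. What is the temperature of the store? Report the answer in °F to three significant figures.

82.0 °F

COP_R = T_C/(T_H − T_C) gives T_H − T_C = T_C/COP.
With T_C = 280.05 K, T_H = 280.05 × (1 + 1/13.4) = 300.95 K.
Converting, 300.95 K = 82.04°F.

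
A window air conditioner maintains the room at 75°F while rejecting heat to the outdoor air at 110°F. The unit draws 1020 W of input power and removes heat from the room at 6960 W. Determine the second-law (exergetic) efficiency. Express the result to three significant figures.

0.447

COP_actual = Q̇_C/Ẇ = 6960/1020 = 6.824.
In absolute terms T_C = 297.04 K and T_H = 316.48 K, so ΔT = 19.44 K.
COP_Carnot = T_C/ΔT = 297.04/19.44 = 15.28.
η_II = COP_actual/COP_Carnot = 6.824/15.28 = 0.4467.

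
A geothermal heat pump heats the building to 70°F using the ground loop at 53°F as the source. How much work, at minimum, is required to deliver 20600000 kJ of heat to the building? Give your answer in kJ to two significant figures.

660000 kJ

In absolute terms T_C = 284.82 K and T_H = 294.26 K, so ΔT = 9.444 K.
The reversible limit is COP_HP = T_H/ΔT = 31.16, so W_min = Q_H/COP = Q_H·ΔT/T_H.
W_min = 20600000 × 9.444/294.26 = 661200 kJ.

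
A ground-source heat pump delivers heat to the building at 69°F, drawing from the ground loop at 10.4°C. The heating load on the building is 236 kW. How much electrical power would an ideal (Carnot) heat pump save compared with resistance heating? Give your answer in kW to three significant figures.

In absolute terms T_C = 283.55 K and T_H = 293.71 K, so ΔT = 10.16 K.
COP_Carnot = T_H/ΔT = 293.71/10.16 = 28.92.
Resistance heating needs Ẇ_res = Q̇_H = 236.0 kW; the reversible heat pump needs only Ẇ_hp = Q̇_H/COP = 8.160 kW.
Saving = 236.0 − 8.160 = 227.8 kW.

228 kW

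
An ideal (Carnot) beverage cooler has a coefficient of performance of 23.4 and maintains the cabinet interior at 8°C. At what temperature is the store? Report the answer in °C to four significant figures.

20.01 °C

COP_R = T_C/(T_H − T_C) gives T_H − T_C = T_C/COP.
With T_C = 281.15 K, T_H = 281.15 × (1 + 1/23.4) = 293.16 K.
Converting, 293.16 K = 20.01°C.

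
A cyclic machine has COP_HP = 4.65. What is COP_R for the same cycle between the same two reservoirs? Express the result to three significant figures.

3.65

Since Q_H = Q_C + W for any cycle, COP_R = Q_C/W = Q_H/W − 1.
COP_R = 4.65 − 1 = 3.65.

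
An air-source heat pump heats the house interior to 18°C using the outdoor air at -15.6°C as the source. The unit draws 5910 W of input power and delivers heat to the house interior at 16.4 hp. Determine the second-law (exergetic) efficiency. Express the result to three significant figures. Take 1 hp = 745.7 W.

0.239

Converting, Q̇_H = 16.40 hp = 12230 W, so COP_actual = Q̇_H/Ẇ = 12230/5910 = 2.069.
In absolute terms T_C = 257.55 K and T_H = 291.15 K, so ΔT = 33.60 K.
COP_Carnot = T_H/ΔT = 291.15/33.60 = 8.665.
η_II = COP_actual/COP_Carnot = 2.069/8.665 = 0.2388.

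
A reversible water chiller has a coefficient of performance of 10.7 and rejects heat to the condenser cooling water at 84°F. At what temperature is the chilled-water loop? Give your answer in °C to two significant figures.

For a Carnot refrigerator COP_R = T_C/(T_H − T_C), so T_C = COP·T_H/(1 + COP).
With T_H = 302.04 K, T_C = 10.7 × 302.04/11.70 = 276.22 K.
Converting, 276.22 K = 3.07°C.

3.1 °C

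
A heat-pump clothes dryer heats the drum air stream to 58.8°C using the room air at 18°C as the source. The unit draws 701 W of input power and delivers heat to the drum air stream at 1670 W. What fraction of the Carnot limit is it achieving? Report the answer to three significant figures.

COP_actual = Q̇_H/Ẇ = 1670/701.0 = 2.382.
In absolute terms T_C = 291.15 K and T_H = 331.95 K, so ΔT = 40.80 K.
COP_Carnot = T_H/ΔT = 331.95/40.80 = 8.136.
η_II = COP_actual/COP_Carnot = 2.382/8.136 = 0.2928.

0.293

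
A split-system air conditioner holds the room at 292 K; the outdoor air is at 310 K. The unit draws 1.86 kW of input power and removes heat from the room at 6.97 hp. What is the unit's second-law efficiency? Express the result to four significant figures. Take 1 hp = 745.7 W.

Converting, Q̇_C = 6.970 hp = 5.198 kW, so COP_actual = Q̇_C/Ẇ = 5.198/1.860 = 2.794.
The reservoir spacing is ΔT = 310 − 292 = 18.00 K.
COP_Carnot = T_C/ΔT = 292.00/18.00 = 16.22.
η_II = COP_actual/COP_Carnot = 2.794/16.22 = 0.1723.

0.1723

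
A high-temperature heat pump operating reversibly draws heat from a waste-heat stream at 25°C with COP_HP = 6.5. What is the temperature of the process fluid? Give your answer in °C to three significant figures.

79.2 °C

COP_HP = T_H/(T_H − T_C) rearranges to T_H = COP·T_C/(COP − 1).
With T_C = 298.15 K, T_H = 6.5 × 298.15/5.500 = 352.36 K.
Converting, 352.36 K = 79.21°C.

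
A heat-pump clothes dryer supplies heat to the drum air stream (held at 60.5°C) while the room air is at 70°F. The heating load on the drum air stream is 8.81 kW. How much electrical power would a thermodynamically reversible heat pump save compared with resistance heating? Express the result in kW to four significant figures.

7.770 kW

In absolute terms T_C = 294.26 K and T_H = 333.65 K, so ΔT = 39.39 K.
COP_Carnot = T_H/ΔT = 333.65/39.39 = 8.471.
Resistance heating needs Ẇ_res = Q̇_H = 8.810 kW; the reversible heat pump needs only Ẇ_hp = Q̇_H/COP = 1.040 kW.
Saving = 8.810 − 1.040 = 7.770 kW.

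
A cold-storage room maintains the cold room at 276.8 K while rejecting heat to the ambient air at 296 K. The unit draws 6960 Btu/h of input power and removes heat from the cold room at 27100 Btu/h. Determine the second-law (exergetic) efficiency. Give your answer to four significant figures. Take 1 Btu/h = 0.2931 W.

0.2701

COP_actual = Q̇_C/Ẇ = 27100/6960 = 3.894.
The reservoir spacing is ΔT = 296 − 276.8 = 19.20 K.
COP_Carnot = T_C/ΔT = 276.80/19.20 = 14.42.
η_II = COP_actual/COP_Carnot = 3.894/14.42 = 0.2701.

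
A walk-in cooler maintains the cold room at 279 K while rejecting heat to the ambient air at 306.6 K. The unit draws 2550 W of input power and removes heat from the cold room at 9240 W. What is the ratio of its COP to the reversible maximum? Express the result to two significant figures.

0.36

COP_actual = Q̇_C/Ẇ = 9240/2550 = 3.624.
The reservoir spacing is ΔT = 306.6 − 279 = 27.60 K.
COP_Carnot = T_C/ΔT = 279.00/27.60 = 10.11.
η_II = COP_actual/COP_Carnot = 3.624/10.11 = 0.3585.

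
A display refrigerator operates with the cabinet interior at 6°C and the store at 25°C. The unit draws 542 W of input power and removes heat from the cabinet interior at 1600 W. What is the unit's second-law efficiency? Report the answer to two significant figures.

0.20

COP_actual = Q̇_C/Ẇ = 1600/542.0 = 2.952.
In absolute terms T_C = 279.15 K and T_H = 298.15 K, so ΔT = 19.00 K.
COP_Carnot = T_C/ΔT = 279.15/19.00 = 14.69.
η_II = COP_actual/COP_Carnot = 2.952/14.69 = 0.2009.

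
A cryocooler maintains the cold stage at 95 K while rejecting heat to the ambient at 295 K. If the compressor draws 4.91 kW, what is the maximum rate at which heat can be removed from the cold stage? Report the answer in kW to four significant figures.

The reservoir spacing is ΔT = 295 − 95 = 200.0 K.
COP_Carnot = T_C/ΔT = 95.00/200.0 = 0.4750.
Q̇_max = COP_Carnot × Ẇ = 0.4750 × 4.910 kW = 2.332 kW.

2.332 kW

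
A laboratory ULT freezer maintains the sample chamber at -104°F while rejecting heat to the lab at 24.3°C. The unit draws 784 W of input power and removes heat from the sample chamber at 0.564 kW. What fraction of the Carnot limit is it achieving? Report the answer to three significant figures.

Converting, Q̇_C = 0.5640 kW = 564.0 W, so COP_actual = Q̇_C/Ẇ = 564.0/784.0 = 0.7194.
In absolute terms T_C = 197.59 K and T_H = 297.45 K, so ΔT = 99.86 K.
COP_Carnot = T_C/ΔT = 197.59/99.86 = 1.979.
η_II = COP_actual/COP_Carnot = 0.7194/1.979 = 0.3635.

0.364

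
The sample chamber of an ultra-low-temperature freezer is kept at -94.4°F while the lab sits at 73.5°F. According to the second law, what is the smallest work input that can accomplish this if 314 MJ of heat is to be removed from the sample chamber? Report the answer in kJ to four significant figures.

144300 kJ

In absolute terms T_C = 202.93 K and T_H = 296.21 K, so ΔT = 93.28 K.
The reversible limit is COP_R = T_C/ΔT = 2.176, so W_min = Q_C/COP = Q_C·ΔT/T_C.
W_min = 314.0 × 93.28/202.93 = 144.3 MJ = 144300 kJ.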